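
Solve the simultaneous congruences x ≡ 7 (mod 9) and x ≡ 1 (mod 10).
61

Using Chinese Remainder Theorem:
M = 9 × 10 = 90
M1 = 10, M2 = 9
y1 = 10^(-1) mod 9 = 1
y2 = 9^(-1) mod 10 = 9
x = (7×10×1 + 1×9×9) mod 90 = 61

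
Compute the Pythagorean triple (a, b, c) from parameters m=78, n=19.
(5723, 2964, 6445)

Euclid's formula: a = m² - n², b = 2mn, c = m² + n²
m = 78, n = 19
a = 78² - 19² = 6084 - 361 = 5723
b = 2 × 78 × 19 = 2964
c = 78² + 19² = 6084 + 361 = 6445
Verification: 5723² + 2964² = 32752729 + 8785296 = 41538025 = 6445² ✓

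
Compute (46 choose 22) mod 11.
6

Using Lucas' theorem:
Write n=46 and k=22 in base 11:
n in base 11: [4, 2]
k in base 11: [2, 0]
C(46,22) mod 11 = ∏ C(n_i, k_i) mod 11
Digit binomials (mod 11): C(4,2) = 6; C(2,0) = 1
Product: 6 × 1 = 6 ≡ 6 (mod 11)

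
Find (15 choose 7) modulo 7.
2

Using Lucas' theorem:
Write n=15 and k=7 in base 7:
n in base 7: [2, 1]
k in base 7: [1, 0]
C(15,7) mod 7 = ∏ C(n_i, k_i) mod 7
Digit binomials (mod 7): C(2,1) = 2; C(1,0) = 1
Product: 2 × 1 = 2 ≡ 2 (mod 7)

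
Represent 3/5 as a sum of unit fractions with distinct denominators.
1/2 + 1/10

Greedy algorithm:
3/5: ceiling(5/3) = 2, use 1/2
1/10: ceiling(10/1) = 10, use 1/10
Result: 3/5 = 1/2 + 1/10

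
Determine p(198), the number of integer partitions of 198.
3345365983698

p(n) counts ways to write n as a sum of positive integers (order ignored).
Euler's pentagonal recurrence: p(k) = p(k-1) + p(k-2) - p(k-5) - p(k-7) + p(k-12) + p(k-15) - ... (offsets j(3j∓1)/2, signs ++--, p(0)=1, p(<0)=0).
DP table for k = 0..197: p(0)=1, p(1)=1, p(2)=2, p(3)=3, p(4)=5, p(5)=7, p(6)=11, p(7)=15, p(8)=22, p(9)=30, p(10)=42, p(11)=56, p(12)=77, p(13)=101, p(14)=135, p(15)=176, p(16)=231, p(17)=297, p(18)=385, p(19)=490, p(20)=627, p(21)=792, p(22)=1002, p(23)=1255, p(24)=1575, p(25)=1958, p(26)=2436, p(27)=3010, p(28)=3718, p(29)=4565, p(30)=5604, p(31)=6842, p(32)=8349, p(33)=10143, p(34)=12310, p(35)=14883, p(36)=17977, p(37)=21637, p(38)=26015, p(39)=31185, p(40)=37338, p(41)=44583, p(42)=53174, p(43)=63261, p(44)=75175, p(45)=89134, p(46)=105558, p(47)=124754, p(48)=147273, p(49)=173525, p(50)=204226, p(51)=239943, p(52)=281589, p(53)=329931, p(54)=386155, p(55)=451276, p(56)=526823, p(57)=614154, p(58)=715220, p(59)=831820, p(60)=966467, p(61)=1121505, p(62)=1300156, p(63)=1505499, p(64)=1741630, p(65)=2012558, p(66)=2323520, p(67)=2679689, p(68)=3087735, p(69)=3554345, p(70)=4087968, p(71)=4697205, p(72)=5392783, p(73)=6185689, p(74)=7089500, p(75)=8118264, p(76)=9289091, p(77)=10619863, p(78)=12132164, p(79)=13848650, p(80)=15796476, p(81)=18004327, p(82)=20506255, p(83)=23338469, p(84)=26543660, p(85)=30167357, p(86)=34262962, p(87)=38887673, p(88)=44108109, p(89)=49995925, p(90)=56634173, p(91)=64112359, p(92)=72533807, p(93)=82010177, p(94)=92669720, p(95)=104651419, p(96)=118114304, p(97)=133230930, p(98)=150198136, p(99)=169229875, p(100)=190569292, p(101)=214481126, p(102)=241265379, p(103)=271248950, p(104)=304801365, p(105)=342325709, p(106)=384276336, p(107)=431149389, p(108)=483502844, p(109)=541946240, p(110)=607163746, p(111)=679903203, p(112)=761002156, p(113)=851376628, p(114)=952050665, p(115)=1064144451, p(116)=1188908248, p(117)=1327710076, p(118)=1482074143, p(119)=1653668665, p(120)=1844349560, p(121)=2056148051, p(122)=2291320912, p(123)=2552338241, p(124)=2841940500, p(125)=3163127352, p(126)=3519222692, p(127)=3913864295, p(128)=4351078600, p(129)=4835271870, p(130)=5371315400, p(131)=5964539504, p(132)=6620830889, p(133)=7346629512, p(134)=8149040695, p(135)=9035836076, p(136)=10015581680, p(137)=11097645016, p(138)=12292341831, p(139)=13610949895, p(140)=15065878135, p(141)=16670689208, p(142)=18440293320, p(143)=20390982757, p(144)=22540654445, p(145)=24908858009, p(146)=27517052599, p(147)=30388671978, p(148)=33549419497, p(149)=37027355200, p(150)=40853235313, p(151)=45060624582, p(152)=49686288421, p(153)=54770336324, p(154)=60356673280, p(155)=66493182097, p(156)=73232243759, p(157)=80630964769, p(158)=88751778802, p(159)=97662728555, p(160)=107438159466, p(161)=118159068427, p(162)=129913904637, p(163)=142798995930, p(164)=156919475295, p(165)=172389800255, p(166)=189334822579, p(167)=207890420102, p(168)=228204732751, p(169)=250438925115, p(170)=274768617130, p(171)=301384802048, p(172)=330495499613, p(173)=362326859895, p(174)=397125074750, p(175)=435157697830, p(176)=476715857290, p(177)=522115831195, p(178)=571701605655, p(179)=625846753120, p(180)=684957390936, p(181)=749474411781, p(182)=819876908323, p(183)=896684817527, p(184)=980462880430, p(185)=1071823774337, p(186)=1171432692373, p(187)=1280011042268, p(188)=1398341745571, p(189)=1527273599625, p(190)=1667727404093, p(191)=1820701100652, p(192)=1987276856363, p(193)=2168627105469, p(194)=2366022741845, p(195)=2580840212973, p(196)=2814570987591, p(197)=3068829878530.
Final step: p(198) = p(197) + p(196) - p(193) - p(191) + p(186) + p(183) - p(176) - p(172) + p(163) + p(158) - p(147) - p(141) + p(128) + p(121) - p(106) - p(98) + p(81) + p(72) - p(53) - p(43) + p(22) + p(11)
= 3068829878530 + 2814570987591 - 2168627105469 - 1820701100652 + 1171432692373 + 896684817527 - 476715857290 - 330495499613 + 142798995930 + 88751778802 - 30388671978 - 16670689208 + 4351078600 + 2056148051 - 384276336 - 150198136 + 18004327 + 5392783 - 329931 - 63261 + 1002 + 56
= 3345365983698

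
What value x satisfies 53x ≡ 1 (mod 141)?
8

gcd(53, 141) = 1, so the inverse exists.
Extended Euclidean algorithm on (141, 53):
141 = 2 × 53 + 35  ⟹  35 = (1)·141 + (-2)·53
53 = 1 × 35 + 18  ⟹  18 = (-1)·141 + (3)·53
35 = 1 × 18 + 17  ⟹  17 = (2)·141 + (-5)·53
18 = 1 × 17 + 1  ⟹  1 = (-3)·141 + (8)·53
So (8)·53 ≡ 1 (mod 141), i.e. 53^(-1) ≡ 8 (mod 141).
Check: 53 × 8 = 424 ≡ 1 (mod 141)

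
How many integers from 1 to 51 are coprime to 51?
32

51 = 3 × 17
φ(n) = n × ∏(1 - 1/p) for each prime p dividing n
φ(51) = 51 × (1 - 1/3) × (1 - 1/17) = 32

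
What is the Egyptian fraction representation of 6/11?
1/2 + 1/22

Greedy algorithm:
6/11: ceiling(11/6) = 2, use 1/2
1/22: ceiling(22/1) = 22, use 1/22
Result: 6/11 = 1/2 + 1/22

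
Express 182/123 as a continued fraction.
[1; 2, 11, 1, 4]

Euclidean algorithm steps:
182 = 1 × 123 + 59
123 = 2 × 59 + 5
59 = 11 × 5 + 4
5 = 1 × 4 + 1
4 = 4 × 1 + 0
Continued fraction: [1; 2, 11, 1, 4]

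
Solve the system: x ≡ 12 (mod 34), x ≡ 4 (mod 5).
114

Using Chinese Remainder Theorem:
M = 34 × 5 = 170
M1 = 5, M2 = 34
y1 = 5^(-1) mod 34 = 7
y2 = 34^(-1) mod 5 = 4
x = (12×5×7 + 4×34×4) mod 170 = 114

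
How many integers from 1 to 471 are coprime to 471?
312

471 = 3 × 157
φ(n) = n × ∏(1 - 1/p) for each prime p dividing n
φ(471) = 471 × (1 - 1/3) × (1 - 1/157) = 312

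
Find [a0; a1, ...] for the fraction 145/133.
[1; 11, 12]

Euclidean algorithm steps:
145 = 1 × 133 + 12
133 = 11 × 12 + 1
12 = 12 × 1 + 0
Continued fraction: [1; 11, 12]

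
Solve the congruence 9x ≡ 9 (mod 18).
x ≡ 1 (mod 2)

gcd(9, 18) = 9, which divides 9, so solutions exist.
Divide through by 9: x ≡ 1 (mod 2).
The coefficient of x is now 1, so x ≡ 1 (mod 2).
Check: 9 × 1 = 9 ≡ 9 (mod 18).
x ≡ 1 (mod 2), giving 9 solutions mod 18.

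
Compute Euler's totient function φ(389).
388

389 = 389
φ(n) = n × ∏(1 - 1/p) for each prime p dividing n
φ(389) = 389 × (1 - 1/389) = 388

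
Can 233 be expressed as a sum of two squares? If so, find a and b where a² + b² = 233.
8² + 13² (a=8, b=13)

Factorization: 233 = 233
By Fermat: n is sum of two squares iff every prime p ≡ 3 (mod 4) appears to even power.
All primes ≡ 3 (mod 4) appear to even power.
Search a = 0, 1, 2, … for 233 - a² a perfect square: first hit at a = 8: 233 - 64 = 169 = 13².
233 = 8² + 13² = 64 + 169 ✓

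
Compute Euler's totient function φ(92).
44

92 = 2^2 × 23
φ(n) = n × ∏(1 - 1/p) for each prime p dividing n
φ(92) = 92 × (1 - 1/2) × (1 - 1/23) = 44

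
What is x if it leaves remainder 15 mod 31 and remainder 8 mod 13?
294

Using Chinese Remainder Theorem:
M = 31 × 13 = 403
M1 = 13, M2 = 31
y1 = 13^(-1) mod 31 = 12
y2 = 31^(-1) mod 13 = 8
x = (15×13×12 + 8×31×8) mod 403 = 294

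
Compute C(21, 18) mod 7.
0

Using Lucas' theorem:
Write n=21 and k=18 in base 7:
n in base 7: [3, 0]
k in base 7: [2, 4]
C(21,18) mod 7 = ∏ C(n_i, k_i) mod 7
Digit binomials (mod 7): C(3,2) = 3; C(0,4) = 0 (k_i > n_i)
Product: 3 × 0 = 0 ≡ 0 (mod 7)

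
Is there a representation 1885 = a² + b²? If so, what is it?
6² + 43² (a=6, b=43)

Factorization: 1885 = 5 × 13 × 29
By Fermat: n is sum of two squares iff every prime p ≡ 3 (mod 4) appears to even power.
All primes ≡ 3 (mod 4) appear to even power.
Search a = 0, 1, 2, … for 1885 - a² a perfect square: first hit at a = 6: 1885 - 36 = 1849 = 43².
1885 = 6² + 43² = 36 + 1849 ✓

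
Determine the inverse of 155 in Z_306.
77

gcd(155, 306) = 1, so the inverse exists.
Extended Euclidean algorithm on (306, 155):
306 = 1 × 155 + 151  ⟹  151 = (1)·306 + (-1)·155
155 = 1 × 151 + 4  ⟹  4 = (-1)·306 + (2)·155
151 = 37 × 4 + 3  ⟹  3 = (38)·306 + (-75)·155
4 = 1 × 3 + 1  ⟹  1 = (-39)·306 + (77)·155
So (77)·155 ≡ 1 (mod 306), i.e. 155^(-1) ≡ 77 (mod 306).
Check: 155 × 77 = 11935 ≡ 1 (mod 306)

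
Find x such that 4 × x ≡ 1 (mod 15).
4

gcd(4, 15) = 1, so the inverse exists.
Extended Euclidean algorithm on (15, 4):
15 = 3 × 4 + 3  ⟹  3 = (1)·15 + (-3)·4
4 = 1 × 3 + 1  ⟹  1 = (-1)·15 + (4)·4
So (4)·4 ≡ 1 (mod 15), i.e. 4^(-1) ≡ 4 (mod 15).
Check: 4 × 4 = 16 ≡ 1 (mod 15)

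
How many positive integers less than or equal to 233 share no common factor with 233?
232

233 = 233
φ(n) = n × ∏(1 - 1/p) for each prime p dividing n
φ(233) = 233 × (1 - 1/233) = 232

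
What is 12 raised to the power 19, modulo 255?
198

Repeated squaring. Binary of 19 = 10011.
12^1 ≡ 12 (mod 255); 12^2 ≡ 144 (mod 255); 12^4 ≡ 81 (mod 255); 12^8 ≡ 186 (mod 255); 12^16 ≡ 171 (mod 255)
12^19 = 12^1 × 12^2 × 12^16 ≡ 198 (mod 255)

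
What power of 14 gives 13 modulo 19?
11

Baby-step giant-step with step n = ⌈√19⌉ = 5.
Baby steps 14^j mod 19 (j:value) for j=0..4: 0:1, 1:14, 2:6, 3:8, 4:17.
Giant-step multiplier: 14^(-5) ≡ 14^(18-5) = 14^13 ≡ 2 (mod 19).
Giant steps γ_i = 13·2^i mod 19: γ_0=13, γ_1=7, γ_2=14 (in table at j=1).
x = i·n + j = 2·5 + 1 = 11.
Check: 14^11 ≡ 13 (mod 19).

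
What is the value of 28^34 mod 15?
4

Repeated squaring. Binary of 34 = 100010.
28^1 ≡ 13 (mod 15); 28^2 ≡ 4 (mod 15); 28^4 ≡ 1 (mod 15); 28^8 ≡ 1 (mod 15); 28^16 ≡ 1 (mod 15); 28^32 ≡ 1 (mod 15)
28^34 = 28^2 × 28^32 ≡ 4 (mod 15)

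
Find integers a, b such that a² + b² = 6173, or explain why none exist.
53² + 58² (a=53, b=58)

Factorization: 6173 = 6173
By Fermat: n is sum of two squares iff every prime p ≡ 3 (mod 4) appears to even power.
All primes ≡ 3 (mod 4) appear to even power.
Search a = 0, 1, 2, … for 6173 - a² a perfect square: first hit at a = 53: 6173 - 2809 = 3364 = 58².
6173 = 53² + 58² = 2809 + 3364 ✓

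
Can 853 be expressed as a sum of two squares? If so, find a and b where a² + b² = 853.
18² + 23² (a=18, b=23)

Factorization: 853 = 853
By Fermat: n is sum of two squares iff every prime p ≡ 3 (mod 4) appears to even power.
All primes ≡ 3 (mod 4) appear to even power.
Search a = 0, 1, 2, … for 853 - a² a perfect square: first hit at a = 18: 853 - 324 = 529 = 23².
853 = 18² + 23² = 324 + 529 ✓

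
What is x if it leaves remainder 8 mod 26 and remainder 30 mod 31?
216

Using Chinese Remainder Theorem:
M = 26 × 31 = 806
M1 = 31, M2 = 26
y1 = 31^(-1) mod 26 = 21
y2 = 26^(-1) mod 31 = 6
x = (8×31×21 + 30×26×6) mod 806 = 216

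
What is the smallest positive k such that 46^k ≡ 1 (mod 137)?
136

137 is prime, so ord(46) divides φ(137) = 136.
Divisors of 136: 1, 2, 4, 8, 17, 34, 68, 136.
Repeated squaring: 46^1 ≡ 46, 46^2 ≡ 61, 46^4 ≡ 22, 46^8 ≡ 73, 46^16 ≡ 123, 46^32 ≡ 59, 46^64 ≡ 56, 46^128 ≡ 122 (mod 137).
Test 46^d mod 137 for each divisor d in increasing order:
46^1 ≡ 46
46^2 ≡ 61
46^4 ≡ 22
46^8 ≡ 73
46^17 = 46^16·46^1 ≡ 41
46^34 = 46^32·46^2 ≡ 37
46^68 = 46^64·46^4 ≡ 136
46^136 = 46^128·46^8 ≡ 1  ← first divisor giving 1
The order is 136.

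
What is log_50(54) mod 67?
40

Baby-step giant-step with step n = ⌈√67⌉ = 9.
Baby steps 50^j mod 67 (j:value) for j=0..8: 0:1, 1:50, 2:21, 3:45, 4:39, 5:7, 6:15, 7:13, 8:47.
Giant-step multiplier: 50^(-9) ≡ 50^(66-9) = 50^57 ≡ 27 (mod 67).
Giant steps γ_i = 54·27^i mod 67: γ_0=54, γ_1=51, γ_2=37, γ_3=61, γ_4=39 (in table at j=4).
x = i·n + j = 4·9 + 4 = 40.
Check: 50^40 ≡ 54 (mod 67).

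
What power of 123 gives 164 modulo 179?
161

Baby-step giant-step with step n = ⌈√179⌉ = 14.
Baby steps 123^j mod 179 (j:value) for j=0..13: 0:1, 1:123, 2:93, 3:162, 4:57, 5:30, 6:110, 7:105, 8:27, 9:99, 10:5, 11:78, 12:107, 13:94.
Giant-step multiplier: 123^(-14) ≡ 123^(178-14) = 123^164 ≡ 76 (mod 179).
Giant steps γ_i = 164·76^i mod 179: γ_0=164, γ_1=113, γ_2=175, γ_3=54, γ_4=166, γ_5=86, γ_6=92, γ_7=11, γ_8=120, γ_9=170, γ_10=32, γ_11=105 (in table at j=7).
x = i·n + j = 11·14 + 7 = 161.
Check: 123^161 ≡ 164 (mod 179).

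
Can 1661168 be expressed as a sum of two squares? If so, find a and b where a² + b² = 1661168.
Not possible

Factorization: 1661168 = 2^4 × 47^3
By Fermat: n is sum of two squares iff every prime p ≡ 3 (mod 4) appears to even power.
Prime(s) ≡ 3 (mod 4) with odd exponent: [(47, 3)]
Therefore 1661168 cannot be expressed as a² + b².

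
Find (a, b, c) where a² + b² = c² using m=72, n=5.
(5159, 720, 5209)

Euclid's formula: a = m² - n², b = 2mn, c = m² + n²
m = 72, n = 5
a = 72² - 5² = 5184 - 25 = 5159
b = 2 × 72 × 5 = 720
c = 72² + 5² = 5184 + 25 = 5209
Verification: 5159² + 720² = 26615281 + 518400 = 27133681 = 5209² ✓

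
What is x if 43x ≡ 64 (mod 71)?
x ≡ 18 (mod 71)

gcd(43, 71) = 1, which divides 64, so solutions exist.
Find 43^(-1) mod 71 by the extended Euclidean algorithm:
71 = 1 × 43 + 28  ⟹  28 = (1)·71 + (-1)·43
43 = 1 × 28 + 15  ⟹  15 = (-1)·71 + (2)·43
28 = 1 × 15 + 13  ⟹  13 = (2)·71 + (-3)·43
15 = 1 × 13 + 2  ⟹  2 = (-3)·71 + (5)·43
13 = 6 × 2 + 1  ⟹  1 = (20)·71 + (-33)·43
So (-33)·43 ≡ 1 (mod 71), i.e. 43^(-1) ≡ -33 ≡ 38 (mod 71).
x ≡ 38 × 64 = 2432 ≡ 18 (mod 71).
Check: 43 × 18 = 774 ≡ 64 (mod 71).
Unique solution: x ≡ 18 (mod 71)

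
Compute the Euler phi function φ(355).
280

355 = 5 × 71
φ(n) = n × ∏(1 - 1/p) for each prime p dividing n
φ(355) = 355 × (1 - 1/5) × (1 - 1/71) = 280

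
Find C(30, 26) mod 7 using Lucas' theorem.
0

Using Lucas' theorem:
Write n=30 and k=26 in base 7:
n in base 7: [4, 2]
k in base 7: [3, 5]
C(30,26) mod 7 = ∏ C(n_i, k_i) mod 7
Digit binomials (mod 7): C(4,3) = 4; C(2,5) = 0 (k_i > n_i)
Product: 4 × 0 = 0 ≡ 0 (mod 7)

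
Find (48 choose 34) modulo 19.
0

Using Lucas' theorem:
Write n=48 and k=34 in base 19:
n in base 19: [2, 10]
k in base 19: [1, 15]
C(48,34) mod 19 = ∏ C(n_i, k_i) mod 19
Digit binomials (mod 19): C(2,1) = 2; C(10,15) = 0 (k_i > n_i)
Product: 2 × 0 = 0 ≡ 0 (mod 19)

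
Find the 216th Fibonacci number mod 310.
132

Matrix identity: Q^n = [[F_(n+1), F_n], [F_n, F_(n-1)]] with Q = [[1,1],[1,0]].
n = 216 = 11011000₂. Square-and-multiply, entries mod 310:
Q^1 = [[1,1],[1,0]]
Q^3 = (Q^1)²·Q = [[3,2],[2,1]]
Q^6 = (Q^3)² = [[13,8],[8,5]]
Q^13 = (Q^6)²·Q = [[67,233],[233,144]]
Q^27 = (Q^13)²·Q = [[61,188],[188,183]]
Q^54 = (Q^27)² = [[5,302],[302,13]]
Q^108 = (Q^54)² = [[89,166],[166,233]]
Q^216 = (Q^108)² = [[137,132],[132,5]]
F_216 mod 310 = Q^216[0][1] = 132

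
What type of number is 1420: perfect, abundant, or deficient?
abundant

Proper divisors of 1420: sum = 1 + 2 + 4 + 5 + 10 + 20 + 71 + 142 + 284 + 355 + 710 = 1604
Since 1604 > 1420, 1420 is abundant.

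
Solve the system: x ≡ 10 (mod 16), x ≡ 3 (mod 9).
138

Using Chinese Remainder Theorem:
M = 16 × 9 = 144
M1 = 9, M2 = 16
y1 = 9^(-1) mod 16 = 9
y2 = 16^(-1) mod 9 = 4
x = (10×9×9 + 3×16×4) mod 144 = 138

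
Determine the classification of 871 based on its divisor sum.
deficient

Proper divisors of 871: sum = 1 + 13 + 67 = 81
Since 81 < 871, 871 is deficient.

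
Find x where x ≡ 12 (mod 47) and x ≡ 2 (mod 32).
482

Using Chinese Remainder Theorem:
M = 47 × 32 = 1504
M1 = 32, M2 = 47
y1 = 32^(-1) mod 47 = 25
y2 = 47^(-1) mod 32 = 15
x = (12×32×25 + 2×47×15) mod 1504 = 482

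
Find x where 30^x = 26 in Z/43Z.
13

Baby-step giant-step with step n = ⌈√43⌉ = 7.
Baby steps 30^j mod 43 (j:value) for j=0..6: 0:1, 1:30, 2:40, 3:39, 4:9, 5:12, 6:16.
Giant-step multiplier: 30^(-7) ≡ 30^(42-7) = 30^35 ≡ 37 (mod 43).
Giant steps γ_i = 26·37^i mod 43: γ_0=26, γ_1=16 (in table at j=6).
x = i·n + j = 1·7 + 6 = 13.
Check: 30^13 ≡ 26 (mod 43).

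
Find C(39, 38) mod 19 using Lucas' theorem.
1

Using Lucas' theorem:
Write n=39 and k=38 in base 19:
n in base 19: [2, 1]
k in base 19: [2, 0]
C(39,38) mod 19 = ∏ C(n_i, k_i) mod 19
Digit binomials (mod 19): C(2,2) = 1; C(1,0) = 1
Product: 1 × 1 = 1 ≡ 1 (mod 19)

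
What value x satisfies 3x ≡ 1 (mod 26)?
9

gcd(3, 26) = 1, so the inverse exists.
Extended Euclidean algorithm on (26, 3):
26 = 8 × 3 + 2  ⟹  2 = (1)·26 + (-8)·3
3 = 1 × 2 + 1  ⟹  1 = (-1)·26 + (9)·3
So (9)·3 ≡ 1 (mod 26), i.e. 3^(-1) ≡ 9 (mod 26).
Check: 3 × 9 = 27 ≡ 1 (mod 26)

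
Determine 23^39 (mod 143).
12

Repeated squaring. Binary of 39 = 100111.
23^1 ≡ 23 (mod 143); 23^2 ≡ 100 (mod 143); 23^4 ≡ 133 (mod 143); 23^8 ≡ 100 (mod 143); 23^16 ≡ 133 (mod 143); 23^32 ≡ 100 (mod 143)
23^39 = 23^1 × 23^2 × 23^4 × 23^32 ≡ 12 (mod 143)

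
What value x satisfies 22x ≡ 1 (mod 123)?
28

gcd(22, 123) = 1, so the inverse exists.
Extended Euclidean algorithm on (123, 22):
123 = 5 × 22 + 13  ⟹  13 = (1)·123 + (-5)·22
22 = 1 × 13 + 9  ⟹  9 = (-1)·123 + (6)·22
13 = 1 × 9 + 4  ⟹  4 = (2)·123 + (-11)·22
9 = 2 × 4 + 1  ⟹  1 = (-5)·123 + (28)·22
So (28)·22 ≡ 1 (mod 123), i.e. 22^(-1) ≡ 28 (mod 123).
Check: 22 × 28 = 616 ≡ 1 (mod 123)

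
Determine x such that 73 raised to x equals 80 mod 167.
13

Baby-step giant-step with step n = ⌈√167⌉ = 13.
Baby steps 73^j mod 167 (j:value) for j=0..12: 0:1, 1:73, 2:152, 3:74, 4:58, 5:59, 6:132, 7:117, 8:24, 9:82, 10:141, 11:106, 12:56.
Giant-step multiplier: 73^(-13) ≡ 73^(166-13) = 73^153 ≡ 119 (mod 167).
Giant steps γ_i = 80·119^i mod 167: γ_0=80, γ_1=1 (in table at j=0).
x = i·n + j = 1·13 + 0 = 13.
Check: 73^13 ≡ 80 (mod 167).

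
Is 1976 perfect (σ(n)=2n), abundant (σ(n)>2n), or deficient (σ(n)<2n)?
abundant

Proper divisors of 1976: sum = 1 + 2 + 4 + 8 + 13 + 19 + 26 + 38 + 52 + 76 + 104 + 152 + 247 + 494 + 988 = 2224
Since 2224 > 1976, 1976 is abundant.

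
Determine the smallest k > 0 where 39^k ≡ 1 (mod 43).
14

43 is prime, so ord(39) divides φ(43) = 42.
Divisors of 42: 1, 2, 3, 6, 7, 14, 21, 42.
Repeated squaring: 39^1 ≡ 39, 39^2 ≡ 16, 39^4 ≡ 41, 39^8 ≡ 4, 39^16 ≡ 16, 39^32 ≡ 41 (mod 43).
Test 39^d mod 43 for each divisor d in increasing order:
39^1 ≡ 39
39^2 ≡ 16
39^3 = 39^2·39^1 ≡ 22
39^6 = 39^4·39^2 ≡ 11
39^7 = 39^4·39^2·39^1 ≡ 42
39^14 = 39^8·39^4·39^2 ≡ 1  ← first divisor giving 1
The order is 14.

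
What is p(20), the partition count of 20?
627

p(n) counts ways to write n as a sum of positive integers (order ignored).
Euler's pentagonal recurrence: p(k) = p(k-1) + p(k-2) - p(k-5) - p(k-7) + p(k-12) + p(k-15) - ... (offsets j(3j∓1)/2, signs ++--, p(0)=1, p(<0)=0).
DP table for k = 0..19: p(0)=1, p(1)=1, p(2)=2, p(3)=3, p(4)=5, p(5)=7, p(6)=11, p(7)=15, p(8)=22, p(9)=30, p(10)=42, p(11)=56, p(12)=77, p(13)=101, p(14)=135, p(15)=176, p(16)=231, p(17)=297, p(18)=385, p(19)=490.
Final step: p(20) = p(19) + p(18) - p(15) - p(13) + p(8) + p(5)
= 490 + 385 - 176 - 101 + 22 + 7
= 627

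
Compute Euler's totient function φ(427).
360

427 = 7 × 61
φ(n) = n × ∏(1 - 1/p) for each prime p dividing n
φ(427) = 427 × (1 - 1/7) × (1 - 1/61) = 360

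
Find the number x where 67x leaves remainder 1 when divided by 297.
133

gcd(67, 297) = 1, so the inverse exists.
Extended Euclidean algorithm on (297, 67):
297 = 4 × 67 + 29  ⟹  29 = (1)·297 + (-4)·67
67 = 2 × 29 + 9  ⟹  9 = (-2)·297 + (9)·67
29 = 3 × 9 + 2  ⟹  2 = (7)·297 + (-31)·67
9 = 4 × 2 + 1  ⟹  1 = (-30)·297 + (133)·67
So (133)·67 ≡ 1 (mod 297), i.e. 67^(-1) ≡ 133 (mod 297).
Check: 67 × 133 = 8911 ≡ 1 (mod 297)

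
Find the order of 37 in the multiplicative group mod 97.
96

97 is prime, so ord(37) divides φ(97) = 96.
Divisors of 96: 1, 2, 3, 4, 6, 8, 12, 16, 24, 32, 48, 96.
Repeated squaring: 37^1 ≡ 37, 37^2 ≡ 11, 37^4 ≡ 24, 37^8 ≡ 91, 37^16 ≡ 36, 37^32 ≡ 35, 37^64 ≡ 61 (mod 97).
Test 37^d mod 97 for each divisor d in increasing order:
37^1 ≡ 37
37^2 ≡ 11
37^3 = 37^2·37^1 ≡ 19
37^4 ≡ 24
37^6 = 37^4·37^2 ≡ 70
37^8 ≡ 91
37^12 = 37^8·37^4 ≡ 50
37^16 ≡ 36
37^24 = 37^16·37^8 ≡ 75
37^32 ≡ 35
37^48 = 37^32·37^16 ≡ 96
37^96 = 37^64·37^32 ≡ 1  ← first divisor giving 1
The order is 96.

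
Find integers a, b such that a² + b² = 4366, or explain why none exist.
Not possible

Factorization: 4366 = 2 × 37 × 59
By Fermat: n is sum of two squares iff every prime p ≡ 3 (mod 4) appears to even power.
Prime(s) ≡ 3 (mod 4) with odd exponent: [(59, 1)]
Therefore 4366 cannot be expressed as a² + b².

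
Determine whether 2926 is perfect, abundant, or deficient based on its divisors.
deficient

Proper divisors of 2926: sum = 1 + 2 + 7 + 11 + 14 + 19 + 22 + 38 + 77 + 133 + 154 + 209 + 266 + 418 + 1463 = 2834
Since 2834 < 2926, 2926 is deficient.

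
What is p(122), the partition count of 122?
2291320912

p(n) counts ways to write n as a sum of positive integers (order ignored).
Euler's pentagonal recurrence: p(k) = p(k-1) + p(k-2) - p(k-5) - p(k-7) + p(k-12) + p(k-15) - ... (offsets j(3j∓1)/2, signs ++--, p(0)=1, p(<0)=0).
DP table for k = 0..121: p(0)=1, p(1)=1, p(2)=2, p(3)=3, p(4)=5, p(5)=7, p(6)=11, p(7)=15, p(8)=22, p(9)=30, p(10)=42, p(11)=56, p(12)=77, p(13)=101, p(14)=135, p(15)=176, p(16)=231, p(17)=297, p(18)=385, p(19)=490, p(20)=627, p(21)=792, p(22)=1002, p(23)=1255, p(24)=1575, p(25)=1958, p(26)=2436, p(27)=3010, p(28)=3718, p(29)=4565, p(30)=5604, p(31)=6842, p(32)=8349, p(33)=10143, p(34)=12310, p(35)=14883, p(36)=17977, p(37)=21637, p(38)=26015, p(39)=31185, p(40)=37338, p(41)=44583, p(42)=53174, p(43)=63261, p(44)=75175, p(45)=89134, p(46)=105558, p(47)=124754, p(48)=147273, p(49)=173525, p(50)=204226, p(51)=239943, p(52)=281589, p(53)=329931, p(54)=386155, p(55)=451276, p(56)=526823, p(57)=614154, p(58)=715220, p(59)=831820, p(60)=966467, p(61)=1121505, p(62)=1300156, p(63)=1505499, p(64)=1741630, p(65)=2012558, p(66)=2323520, p(67)=2679689, p(68)=3087735, p(69)=3554345, p(70)=4087968, p(71)=4697205, p(72)=5392783, p(73)=6185689, p(74)=7089500, p(75)=8118264, p(76)=9289091, p(77)=10619863, p(78)=12132164, p(79)=13848650, p(80)=15796476, p(81)=18004327, p(82)=20506255, p(83)=23338469, p(84)=26543660, p(85)=30167357, p(86)=34262962, p(87)=38887673, p(88)=44108109, p(89)=49995925, p(90)=56634173, p(91)=64112359, p(92)=72533807, p(93)=82010177, p(94)=92669720, p(95)=104651419, p(96)=118114304, p(97)=133230930, p(98)=150198136, p(99)=169229875, p(100)=190569292, p(101)=214481126, p(102)=241265379, p(103)=271248950, p(104)=304801365, p(105)=342325709, p(106)=384276336, p(107)=431149389, p(108)=483502844, p(109)=541946240, p(110)=607163746, p(111)=679903203, p(112)=761002156, p(113)=851376628, p(114)=952050665, p(115)=1064144451, p(116)=1188908248, p(117)=1327710076, p(118)=1482074143, p(119)=1653668665, p(120)=1844349560, p(121)=2056148051.
Final step: p(122) = p(121) + p(120) - p(117) - p(115) + p(110) + p(107) - p(100) - p(96) + p(87) + p(82) - p(71) - p(65) + p(52) + p(45) - p(30) - p(22) + p(5)
= 2056148051 + 1844349560 - 1327710076 - 1064144451 + 607163746 + 431149389 - 190569292 - 118114304 + 38887673 + 20506255 - 4697205 - 2012558 + 281589 + 89134 - 5604 - 1002 + 7
= 2291320912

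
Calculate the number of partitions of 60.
966467

p(n) counts ways to write n as a sum of positive integers (order ignored).
Euler's pentagonal recurrence: p(k) = p(k-1) + p(k-2) - p(k-5) - p(k-7) + p(k-12) + p(k-15) - ... (offsets j(3j∓1)/2, signs ++--, p(0)=1, p(<0)=0).
DP table for k = 0..59: p(0)=1, p(1)=1, p(2)=2, p(3)=3, p(4)=5, p(5)=7, p(6)=11, p(7)=15, p(8)=22, p(9)=30, p(10)=42, p(11)=56, p(12)=77, p(13)=101, p(14)=135, p(15)=176, p(16)=231, p(17)=297, p(18)=385, p(19)=490, p(20)=627, p(21)=792, p(22)=1002, p(23)=1255, p(24)=1575, p(25)=1958, p(26)=2436, p(27)=3010, p(28)=3718, p(29)=4565, p(30)=5604, p(31)=6842, p(32)=8349, p(33)=10143, p(34)=12310, p(35)=14883, p(36)=17977, p(37)=21637, p(38)=26015, p(39)=31185, p(40)=37338, p(41)=44583, p(42)=53174, p(43)=63261, p(44)=75175, p(45)=89134, p(46)=105558, p(47)=124754, p(48)=147273, p(49)=173525, p(50)=204226, p(51)=239943, p(52)=281589, p(53)=329931, p(54)=386155, p(55)=451276, p(56)=526823, p(57)=614154, p(58)=715220, p(59)=831820.
Final step: p(60) = p(59) + p(58) - p(55) - p(53) + p(48) + p(45) - p(38) - p(34) + p(25) + p(20) - p(9) - p(3)
= 831820 + 715220 - 451276 - 329931 + 147273 + 89134 - 26015 - 12310 + 1958 + 627 - 30 - 3
= 966467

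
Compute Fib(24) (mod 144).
0

Matrix identity: Q^n = [[F_(n+1), F_n], [F_n, F_(n-1)]] with Q = [[1,1],[1,0]].
n = 24 = 11000₂. Square-and-multiply, entries mod 144:
Q^1 = [[1,1],[1,0]]
Q^3 = (Q^1)²·Q = [[3,2],[2,1]]
Q^6 = (Q^3)² = [[13,8],[8,5]]
Q^12 = (Q^6)² = [[89,0],[0,89]]
Q^24 = (Q^12)² = [[1,0],[0,1]]
F_24 mod 144 = Q^24[0][1] = 0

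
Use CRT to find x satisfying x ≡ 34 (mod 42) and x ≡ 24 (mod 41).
1336

Using Chinese Remainder Theorem:
M = 42 × 41 = 1722
M1 = 41, M2 = 42
y1 = 41^(-1) mod 42 = 41
y2 = 42^(-1) mod 41 = 1
x = (34×41×41 + 24×42×1) mod 1722 = 1336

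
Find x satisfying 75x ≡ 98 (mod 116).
x ≡ 74 (mod 116)

gcd(75, 116) = 1, which divides 98, so solutions exist.
Find 75^(-1) mod 116 by the extended Euclidean algorithm:
116 = 1 × 75 + 41  ⟹  41 = (1)·116 + (-1)·75
75 = 1 × 41 + 34  ⟹  34 = (-1)·116 + (2)·75
41 = 1 × 34 + 7  ⟹  7 = (2)·116 + (-3)·75
34 = 4 × 7 + 6  ⟹  6 = (-9)·116 + (14)·75
7 = 1 × 6 + 1  ⟹  1 = (11)·116 + (-17)·75
So (-17)·75 ≡ 1 (mod 116), i.e. 75^(-1) ≡ -17 ≡ 99 (mod 116).
x ≡ 99 × 98 = 9702 ≡ 74 (mod 116).
Check: 75 × 74 = 5550 ≡ 98 (mod 116).
Unique solution: x ≡ 74 (mod 116)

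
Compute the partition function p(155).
66493182097

p(n) counts ways to write n as a sum of positive integers (order ignored).
Euler's pentagonal recurrence: p(k) = p(k-1) + p(k-2) - p(k-5) - p(k-7) + p(k-12) + p(k-15) - ... (offsets j(3j∓1)/2, signs ++--, p(0)=1, p(<0)=0).
DP table for k = 0..154: p(0)=1, p(1)=1, p(2)=2, p(3)=3, p(4)=5, p(5)=7, p(6)=11, p(7)=15, p(8)=22, p(9)=30, p(10)=42, p(11)=56, p(12)=77, p(13)=101, p(14)=135, p(15)=176, p(16)=231, p(17)=297, p(18)=385, p(19)=490, p(20)=627, p(21)=792, p(22)=1002, p(23)=1255, p(24)=1575, p(25)=1958, p(26)=2436, p(27)=3010, p(28)=3718, p(29)=4565, p(30)=5604, p(31)=6842, p(32)=8349, p(33)=10143, p(34)=12310, p(35)=14883, p(36)=17977, p(37)=21637, p(38)=26015, p(39)=31185, p(40)=37338, p(41)=44583, p(42)=53174, p(43)=63261, p(44)=75175, p(45)=89134, p(46)=105558, p(47)=124754, p(48)=147273, p(49)=173525, p(50)=204226, p(51)=239943, p(52)=281589, p(53)=329931, p(54)=386155, p(55)=451276, p(56)=526823, p(57)=614154, p(58)=715220, p(59)=831820, p(60)=966467, p(61)=1121505, p(62)=1300156, p(63)=1505499, p(64)=1741630, p(65)=2012558, p(66)=2323520, p(67)=2679689, p(68)=3087735, p(69)=3554345, p(70)=4087968, p(71)=4697205, p(72)=5392783, p(73)=6185689, p(74)=7089500, p(75)=8118264, p(76)=9289091, p(77)=10619863, p(78)=12132164, p(79)=13848650, p(80)=15796476, p(81)=18004327, p(82)=20506255, p(83)=23338469, p(84)=26543660, p(85)=30167357, p(86)=34262962, p(87)=38887673, p(88)=44108109, p(89)=49995925, p(90)=56634173, p(91)=64112359, p(92)=72533807, p(93)=82010177, p(94)=92669720, p(95)=104651419, p(96)=118114304, p(97)=133230930, p(98)=150198136, p(99)=169229875, p(100)=190569292, p(101)=214481126, p(102)=241265379, p(103)=271248950, p(104)=304801365, p(105)=342325709, p(106)=384276336, p(107)=431149389, p(108)=483502844, p(109)=541946240, p(110)=607163746, p(111)=679903203, p(112)=761002156, p(113)=851376628, p(114)=952050665, p(115)=1064144451, p(116)=1188908248, p(117)=1327710076, p(118)=1482074143, p(119)=1653668665, p(120)=1844349560, p(121)=2056148051, p(122)=2291320912, p(123)=2552338241, p(124)=2841940500, p(125)=3163127352, p(126)=3519222692, p(127)=3913864295, p(128)=4351078600, p(129)=4835271870, p(130)=5371315400, p(131)=5964539504, p(132)=6620830889, p(133)=7346629512, p(134)=8149040695, p(135)=9035836076, p(136)=10015581680, p(137)=11097645016, p(138)=12292341831, p(139)=13610949895, p(140)=15065878135, p(141)=16670689208, p(142)=18440293320, p(143)=20390982757, p(144)=22540654445, p(145)=24908858009, p(146)=27517052599, p(147)=30388671978, p(148)=33549419497, p(149)=37027355200, p(150)=40853235313, p(151)=45060624582, p(152)=49686288421, p(153)=54770336324, p(154)=60356673280.
Final step: p(155) = p(154) + p(153) - p(150) - p(148) + p(143) + p(140) - p(133) - p(129) + p(120) + p(115) - p(104) - p(98) + p(85) + p(78) - p(63) - p(55) + p(38) + p(29) - p(10) - p(0)
= 60356673280 + 54770336324 - 40853235313 - 33549419497 + 20390982757 + 15065878135 - 7346629512 - 4835271870 + 1844349560 + 1064144451 - 304801365 - 150198136 + 30167357 + 12132164 - 1505499 - 451276 + 26015 + 4565 - 42 - 1
= 66493182097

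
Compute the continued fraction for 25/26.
[0; 1, 25]

Euclidean algorithm steps:
25 = 0 × 26 + 25
26 = 1 × 25 + 1
25 = 25 × 1 + 0
Continued fraction: [0; 1, 25]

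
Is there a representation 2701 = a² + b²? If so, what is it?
10² + 51² (a=10, b=51)

Factorization: 2701 = 37 × 73
By Fermat: n is sum of two squares iff every prime p ≡ 3 (mod 4) appears to even power.
All primes ≡ 3 (mod 4) appear to even power.
Search a = 0, 1, 2, … for 2701 - a² a perfect square: first hit at a = 10: 2701 - 100 = 2601 = 51².
2701 = 10² + 51² = 100 + 2601 ✓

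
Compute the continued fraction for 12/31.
[0; 2, 1, 1, 2, 2]

Euclidean algorithm steps:
12 = 0 × 31 + 12
31 = 2 × 12 + 7
12 = 1 × 7 + 5
7 = 1 × 5 + 2
5 = 2 × 2 + 1
2 = 2 × 1 + 0
Continued fraction: [0; 2, 1, 1, 2, 2]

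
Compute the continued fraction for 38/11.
[3; 2, 5]

Euclidean algorithm steps:
38 = 3 × 11 + 5
11 = 2 × 5 + 1
5 = 5 × 1 + 0
Continued fraction: [3; 2, 5]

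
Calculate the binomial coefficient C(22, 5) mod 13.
9

Using Lucas' theorem:
Write n=22 and k=5 in base 13:
n in base 13: [1, 9]
k in base 13: [0, 5]
C(22,5) mod 13 = ∏ C(n_i, k_i) mod 13
Digit binomials (mod 13): C(1,0) = 1; C(9,5) = 126 ≡ 9
Product: 1 × 9 = 9 ≡ 9 (mod 13)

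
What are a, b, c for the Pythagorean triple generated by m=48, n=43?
(455, 4128, 4153)

Euclid's formula: a = m² - n², b = 2mn, c = m² + n²
m = 48, n = 43
a = 48² - 43² = 2304 - 1849 = 455
b = 2 × 48 × 43 = 4128
c = 48² + 43² = 2304 + 1849 = 4153
Verification: 455² + 4128² = 207025 + 17040384 = 17247409 = 4153² ✓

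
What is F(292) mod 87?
57

Matrix identity: Q^n = [[F_(n+1), F_n], [F_n, F_(n-1)]] with Q = [[1,1],[1,0]].
n = 292 = 100100100₂. Square-and-multiply, entries mod 87:
Q^1 = [[1,1],[1,0]]
Q^2 = (Q^1)² = [[2,1],[1,1]]
Q^4 = (Q^2)² = [[5,3],[3,2]]
Q^9 = (Q^4)²·Q = [[55,34],[34,21]]
Q^18 = (Q^9)² = [[5,61],[61,31]]
Q^36 = (Q^18)² = [[5,21],[21,71]]
Q^73 = (Q^36)²·Q = [[61,31],[31,30]]
Q^146 = (Q^73)² = [[71,37],[37,34]]
Q^292 = (Q^146)² = [[59,57],[57,2]]
F_292 mod 87 = Q^292[0][1] = 57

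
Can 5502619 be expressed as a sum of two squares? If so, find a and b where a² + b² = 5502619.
Not possible

Factorization: 5502619 = 47^3 × 53
By Fermat: n is sum of two squares iff every prime p ≡ 3 (mod 4) appears to even power.
Prime(s) ≡ 3 (mod 4) with odd exponent: [(47, 3)]
Therefore 5502619 cannot be expressed as a² + b².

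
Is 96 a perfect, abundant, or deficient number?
abundant

Proper divisors of 96: sum = 1 + 2 + 3 + 4 + 6 + 8 + 12 + 16 + 24 + 32 + 48 = 156
Since 156 > 96, 96 is abundant.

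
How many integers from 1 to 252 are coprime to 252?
72

252 = 2^2 × 3^2 × 7
φ(n) = n × ∏(1 - 1/p) for each prime p dividing n
φ(252) = 252 × (1 - 1/2) × (1 - 1/3) × (1 - 1/7) = 72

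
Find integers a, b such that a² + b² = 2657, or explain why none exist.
16² + 49² (a=16, b=49)

Factorization: 2657 = 2657
By Fermat: n is sum of two squares iff every prime p ≡ 3 (mod 4) appears to even power.
All primes ≡ 3 (mod 4) appear to even power.
Search a = 0, 1, 2, … for 2657 - a² a perfect square: first hit at a = 16: 2657 - 256 = 2401 = 49².
2657 = 16² + 49² = 256 + 2401 ✓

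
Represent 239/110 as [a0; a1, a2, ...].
[2; 5, 1, 3, 1, 3]

Euclidean algorithm steps:
239 = 2 × 110 + 19
110 = 5 × 19 + 15
19 = 1 × 15 + 4
15 = 3 × 4 + 3
4 = 1 × 3 + 1
3 = 3 × 1 + 0
Continued fraction: [2; 5, 1, 3, 1, 3]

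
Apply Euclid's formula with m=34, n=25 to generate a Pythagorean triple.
(531, 1700, 1781)

Euclid's formula: a = m² - n², b = 2mn, c = m² + n²
m = 34, n = 25
a = 34² - 25² = 1156 - 625 = 531
b = 2 × 34 × 25 = 1700
c = 34² + 25² = 1156 + 625 = 1781
Verification: 531² + 1700² = 281961 + 2890000 = 3171961 = 1781² ✓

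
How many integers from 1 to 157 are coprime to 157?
156

157 = 157
φ(n) = n × ∏(1 - 1/p) for each prime p dividing n
φ(157) = 157 × (1 - 1/157) = 156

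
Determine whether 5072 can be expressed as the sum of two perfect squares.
44² + 56² (a=44, b=56)

Factorization: 5072 = 2^4 × 317
By Fermat: n is sum of two squares iff every prime p ≡ 3 (mod 4) appears to even power.
All primes ≡ 3 (mod 4) appear to even power.
Search a = 0, 1, 2, … for 5072 - a² a perfect square: first hit at a = 44: 5072 - 1936 = 3136 = 56².
5072 = 44² + 56² = 1936 + 3136 ✓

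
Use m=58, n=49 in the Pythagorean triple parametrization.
(963, 5684, 5765)

Euclid's formula: a = m² - n², b = 2mn, c = m² + n²
m = 58, n = 49
a = 58² - 49² = 3364 - 2401 = 963
b = 2 × 58 × 49 = 5684
c = 58² + 49² = 3364 + 2401 = 5765
Verification: 963² + 5684² = 927369 + 32307856 = 33235225 = 5765² ✓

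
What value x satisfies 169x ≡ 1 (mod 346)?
43

gcd(169, 346) = 1, so the inverse exists.
Extended Euclidean algorithm on (346, 169):
346 = 2 × 169 + 8  ⟹  8 = (1)·346 + (-2)·169
169 = 21 × 8 + 1  ⟹  1 = (-21)·346 + (43)·169
So (43)·169 ≡ 1 (mod 346), i.e. 169^(-1) ≡ 43 (mod 346).
Check: 169 × 43 = 7267 ≡ 1 (mod 346)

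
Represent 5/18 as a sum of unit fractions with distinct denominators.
1/4 + 1/36

Greedy algorithm:
5/18: ceiling(18/5) = 4, use 1/4
1/36: ceiling(36/1) = 36, use 1/36
Result: 5/18 = 1/4 + 1/36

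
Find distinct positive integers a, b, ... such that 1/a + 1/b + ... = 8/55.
1/7 + 1/385

Greedy algorithm:
8/55: ceiling(55/8) = 7, use 1/7
1/385: ceiling(385/1) = 385, use 1/385
Result: 8/55 = 1/7 + 1/385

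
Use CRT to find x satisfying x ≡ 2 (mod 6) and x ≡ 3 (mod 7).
38

Using Chinese Remainder Theorem:
M = 6 × 7 = 42
M1 = 7, M2 = 6
y1 = 7^(-1) mod 6 = 1
y2 = 6^(-1) mod 7 = 6
x = (2×7×1 + 3×6×6) mod 42 = 38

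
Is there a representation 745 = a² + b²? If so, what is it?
4² + 27² (a=4, b=27)

Factorization: 745 = 5 × 149
By Fermat: n is sum of two squares iff every prime p ≡ 3 (mod 4) appears to even power.
All primes ≡ 3 (mod 4) appear to even power.
Search a = 0, 1, 2, … for 745 - a² a perfect square: first hit at a = 4: 745 - 16 = 729 = 27².
745 = 4² + 27² = 16 + 729 ✓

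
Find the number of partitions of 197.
3068829878530

p(n) counts ways to write n as a sum of positive integers (order ignored).
Euler's pentagonal recurrence: p(k) = p(k-1) + p(k-2) - p(k-5) - p(k-7) + p(k-12) + p(k-15) - ... (offsets j(3j∓1)/2, signs ++--, p(0)=1, p(<0)=0).
DP table for k = 0..196: p(0)=1, p(1)=1, p(2)=2, p(3)=3, p(4)=5, p(5)=7, p(6)=11, p(7)=15, p(8)=22, p(9)=30, p(10)=42, p(11)=56, p(12)=77, p(13)=101, p(14)=135, p(15)=176, p(16)=231, p(17)=297, p(18)=385, p(19)=490, p(20)=627, p(21)=792, p(22)=1002, p(23)=1255, p(24)=1575, p(25)=1958, p(26)=2436, p(27)=3010, p(28)=3718, p(29)=4565, p(30)=5604, p(31)=6842, p(32)=8349, p(33)=10143, p(34)=12310, p(35)=14883, p(36)=17977, p(37)=21637, p(38)=26015, p(39)=31185, p(40)=37338, p(41)=44583, p(42)=53174, p(43)=63261, p(44)=75175, p(45)=89134, p(46)=105558, p(47)=124754, p(48)=147273, p(49)=173525, p(50)=204226, p(51)=239943, p(52)=281589, p(53)=329931, p(54)=386155, p(55)=451276, p(56)=526823, p(57)=614154, p(58)=715220, p(59)=831820, p(60)=966467, p(61)=1121505, p(62)=1300156, p(63)=1505499, p(64)=1741630, p(65)=2012558, p(66)=2323520, p(67)=2679689, p(68)=3087735, p(69)=3554345, p(70)=4087968, p(71)=4697205, p(72)=5392783, p(73)=6185689, p(74)=7089500, p(75)=8118264, p(76)=9289091, p(77)=10619863, p(78)=12132164, p(79)=13848650, p(80)=15796476, p(81)=18004327, p(82)=20506255, p(83)=23338469, p(84)=26543660, p(85)=30167357, p(86)=34262962, p(87)=38887673, p(88)=44108109, p(89)=49995925, p(90)=56634173, p(91)=64112359, p(92)=72533807, p(93)=82010177, p(94)=92669720, p(95)=104651419, p(96)=118114304, p(97)=133230930, p(98)=150198136, p(99)=169229875, p(100)=190569292, p(101)=214481126, p(102)=241265379, p(103)=271248950, p(104)=304801365, p(105)=342325709, p(106)=384276336, p(107)=431149389, p(108)=483502844, p(109)=541946240, p(110)=607163746, p(111)=679903203, p(112)=761002156, p(113)=851376628, p(114)=952050665, p(115)=1064144451, p(116)=1188908248, p(117)=1327710076, p(118)=1482074143, p(119)=1653668665, p(120)=1844349560, p(121)=2056148051, p(122)=2291320912, p(123)=2552338241, p(124)=2841940500, p(125)=3163127352, p(126)=3519222692, p(127)=3913864295, p(128)=4351078600, p(129)=4835271870, p(130)=5371315400, p(131)=5964539504, p(132)=6620830889, p(133)=7346629512, p(134)=8149040695, p(135)=9035836076, p(136)=10015581680, p(137)=11097645016, p(138)=12292341831, p(139)=13610949895, p(140)=15065878135, p(141)=16670689208, p(142)=18440293320, p(143)=20390982757, p(144)=22540654445, p(145)=24908858009, p(146)=27517052599, p(147)=30388671978, p(148)=33549419497, p(149)=37027355200, p(150)=40853235313, p(151)=45060624582, p(152)=49686288421, p(153)=54770336324, p(154)=60356673280, p(155)=66493182097, p(156)=73232243759, p(157)=80630964769, p(158)=88751778802, p(159)=97662728555, p(160)=107438159466, p(161)=118159068427, p(162)=129913904637, p(163)=142798995930, p(164)=156919475295, p(165)=172389800255, p(166)=189334822579, p(167)=207890420102, p(168)=228204732751, p(169)=250438925115, p(170)=274768617130, p(171)=301384802048, p(172)=330495499613, p(173)=362326859895, p(174)=397125074750, p(175)=435157697830, p(176)=476715857290, p(177)=522115831195, p(178)=571701605655, p(179)=625846753120, p(180)=684957390936, p(181)=749474411781, p(182)=819876908323, p(183)=896684817527, p(184)=980462880430, p(185)=1071823774337, p(186)=1171432692373, p(187)=1280011042268, p(188)=1398341745571, p(189)=1527273599625, p(190)=1667727404093, p(191)=1820701100652, p(192)=1987276856363, p(193)=2168627105469, p(194)=2366022741845, p(195)=2580840212973, p(196)=2814570987591.
Final step: p(197) = p(196) + p(195) - p(192) - p(190) + p(185) + p(182) - p(175) - p(171) + p(162) + p(157) - p(146) - p(140) + p(127) + p(120) - p(105) - p(97) + p(80) + p(71) - p(52) - p(42) + p(21) + p(10)
= 2814570987591 + 2580840212973 - 1987276856363 - 1667727404093 + 1071823774337 + 819876908323 - 435157697830 - 301384802048 + 129913904637 + 80630964769 - 27517052599 - 15065878135 + 3913864295 + 1844349560 - 342325709 - 133230930 + 15796476 + 4697205 - 281589 - 53174 + 792 + 42
= 3068829878530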